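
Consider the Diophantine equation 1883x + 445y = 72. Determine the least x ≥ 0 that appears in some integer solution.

gcd(1883, 445) = 1  (1883 = 4·445 + 103, 445 = 4·103 + 33, 103 = 3·33 + 4, 33 = 8·4 + 1, 4 = 4·1).
1 divides 72, so solutions exist.
Back-substituting, 1883·(-108) + 445·(457) = 1.
Scale by 72/1 = 72: (x₀, y₀) = (-7776, 32904).
General solution: x = -7776 + 445t, y = 32904 - 1883t for integer t.
x ≥ 0: smallest is -7776 mod 445 = 234 (at t = 18), with y = -990.

234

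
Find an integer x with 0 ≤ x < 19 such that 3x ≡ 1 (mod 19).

13

gcd(19, 3):
  19 = 6·3 + 1
  3 = 3·1
so gcd(19, 3) = 1.
Back-substitute for Bézout coefficients:
  1 = 19 - 6·3
  ... = 3·(-6) + 19·(1)
So 3·-6 ≡ 1 (mod 19), and -6 mod 19 = 13.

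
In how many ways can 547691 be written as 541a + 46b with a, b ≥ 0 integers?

22

gcd(541, 46):
  541 = 11×46 + 35
  46 = 1×35 + 11
  35 = 3×11 + 2
  11 = 5×2 + 1
  2 = 2×1
so gcd(541, 46) = 1.
Back-substitute for Bézout coefficients:
  1 = 11 - 5×2
  ... = 541×(-21) + 46×(247)
Scale by 547691: one solution is (-11501511, 135279677). Reduce a mod 46: (7, 11824).
General: a = 7 + 46t, b = 11824 - 541t.
a ≥ 0 ⇒ t ≥ 0; b ≥ 0 ⇒ t ≤ 21. So t ∈ [0, 21]: 22 solutions.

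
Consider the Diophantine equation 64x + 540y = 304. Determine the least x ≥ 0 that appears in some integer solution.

gcd(540, 64) = 4  (540 = 8·64 + 28, 64 = 2·28 + 8, 28 = 3·8 + 4, 8 = 2·4).
4 divides 304, so solutions exist.
Back-substituting, 64·(-59) + 540·(7) = 4.
Scale by 304/4 = 76: (x₀, y₀) = (-4484, 532).
General solution: x = -4484 + 135t, y = 532 - 16t for integer t.
x ≥ 0: smallest is -4484 mod 135 = 106 (at t = 34), with y = -12.

106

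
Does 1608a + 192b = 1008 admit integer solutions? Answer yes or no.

gcd(1608, 192):
  1608 = 8*192 + 72
  192 = 2*72 + 48
  72 = 1*48 + 24
  48 = 2*24
so gcd(1608, 192) = 24.
24 divides 1008, so integer solutions exist.

yes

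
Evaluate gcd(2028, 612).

gcd(2028, 612):
  2028 = 3·612 + 192
  612 = 3·192 + 36
  192 = 5·36 + 12
  36 = 3·12
so gcd(2028, 612) = 12.

12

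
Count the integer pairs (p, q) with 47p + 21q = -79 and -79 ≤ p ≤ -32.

gcd(47, 21) = 1.
By Bézout, 47*(-4) + 21*(9) = 1.
Particular solution: (1, -6).
General solution: p = 1 + 21t, q = -6 - 47t for integer t.
-79 ≤ 1 + 21t ≤ -32 gives t ∈ [-3, -2], which is 2 values.

2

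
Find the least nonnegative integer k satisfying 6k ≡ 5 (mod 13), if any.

3

gcd(13, 6) = 1.
1 divides 5, so solutions exist.
By Bézout, 6×(-2) + 13×(1) = 1.
So 6×(-2) ≡ 1 (mod 13); multiply by 5: k ≡ -10 (mod 13).
Smallest nonnegative: k = -10 mod 13 = 3.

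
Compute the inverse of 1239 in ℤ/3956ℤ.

gcd(3956, 1239):
  3956 = 3*1239 + 239
  1239 = 5*239 + 44
  239 = 5*44 + 19
  44 = 2*19 + 6
  19 = 3*6 + 1
  6 = 6*1
so gcd(3956, 1239) = 1.
Back-substitute for Bézout coefficients:
  1 = 19 - 3*6
  ... = 1239*(-629) + 3956*(197)
So 1239*-629 ≡ 1 (mod 3956), and -629 mod 3956 = 3327.

3327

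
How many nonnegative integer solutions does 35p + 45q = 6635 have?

21

gcd(45, 35):
  45 = 1*35 + 10
  35 = 3*10 + 5
  10 = 2*5
so gcd(45, 35) = 5.
Back-substitute for Bézout coefficients:
  5 = 35 - 3*10
  ... = 35*(4) + 45*(-3)
Scale by 1327: one solution is (5308, -3981). Reduce p mod 9: (7, 142).
General: p = 7 + 9t, q = 142 - 7t.
p ≥ 0 ⇒ t ≥ 0; q ≥ 0 ⇒ t ≤ 20. So t ∈ [0, 20]: 21 solutions.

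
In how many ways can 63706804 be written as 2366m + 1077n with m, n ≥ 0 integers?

gcd(2366, 1077):
  2366 = 2·1077 + 212
  1077 = 5·212 + 17
  212 = 12·17 + 8
  17 = 2·8 + 1
  8 = 8·1
so gcd(2366, 1077) = 1.
Back-substitute for Bézout coefficients:
  1 = 17 - 2·8
  ... = 2366·(-127) + 1077·(279)
Scale by 63706804: one solution is (-8090764108, 17774198316). Reduce m mod 1077: (224, 58660).
General: m = 224 + 1077t, n = 58660 - 2366t.
m ≥ 0 ⇒ t ≥ 0; n ≥ 0 ⇒ t ≤ 24. So t ∈ [0, 24]: 25 solutions.

25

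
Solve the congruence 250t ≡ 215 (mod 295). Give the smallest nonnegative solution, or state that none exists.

28

gcd(295, 250) = 5  (295 = 1×250 + 45, 250 = 5×45 + 25, 45 = 1×25 + 20, 25 = 1×20 + 5, 20 = 4×5).
5 divides 215, so solutions exist.
Back-substituting, 250×(13) + 295×(-11) = 5.
So 250×(13) ≡ 5 (mod 295); multiply by 43: t ≡ 559 (mod 59).
Smallest nonnegative: t = 559 mod 59 = 28.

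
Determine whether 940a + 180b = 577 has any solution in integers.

gcd(940, 180):
  940 = 5·180 + 40
  180 = 4·40 + 20
  40 = 2·20
so gcd(940, 180) = 20.
20 does not divide 577 (remainder 17), so no integer solutions.

no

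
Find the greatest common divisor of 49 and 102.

gcd(102, 49) = 1  (102 = 2·49 + 4, 49 = 12·4 + 1, 4 = 4·1).

1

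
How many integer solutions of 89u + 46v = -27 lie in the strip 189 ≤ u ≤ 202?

1

gcd(89, 46):
  89 = 1·46 + 43
  46 = 1·43 + 3
  43 = 14·3 + 1
  3 = 3·1
so gcd(89, 46) = 1.
Back-substitute for Bézout coefficients:
  1 = 43 - 14·3
  ... = 89·(15) + 46·(-29)
Scale by -27: particular solution (-405, 783); reduce u mod 46: (9, -18).
General solution: u = 9 + 46t, v = -18 - 89t for integer t.
189 ≤ 9 + 46t ≤ 202 gives t ∈ [4, 4], which is 1 value.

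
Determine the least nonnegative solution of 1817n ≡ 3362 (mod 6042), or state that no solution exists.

gcd(6042, 1817) = 1.
1 divides 3362, so solutions exist.
By Bézout, 1817×(-961) + 6042×(289) = 1.
So 1817×(-961) ≡ 1 (mod 6042); multiply by 3362: n ≡ -3230882 (mod 6042).
Smallest nonnegative: n = -3230882 mod 6042 = 1588.

1588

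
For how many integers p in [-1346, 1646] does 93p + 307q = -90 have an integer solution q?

10

gcd(307, 93):
  307 = 3×93 + 28
  93 = 3×28 + 9
  28 = 3×9 + 1
  9 = 9×1
so gcd(307, 93) = 1.
Back-substitute for Bézout coefficients:
  1 = 28 - 3×9
  ... = 93×(-33) + 307×(10)
Scale by -90: particular solution (2970, -900); reduce p mod 307: (207, -63).
General solution: p = 207 + 307t, q = -63 - 93t for integer t.
-1346 ≤ 207 + 307t ≤ 1646 gives t ∈ [-5, 4], which is 10 values.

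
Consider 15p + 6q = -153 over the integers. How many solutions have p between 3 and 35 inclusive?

gcd(15, 6) = 3.
By Bézout, 15*(1) + 6*(-2) = 3.
Particular solution: (1, -28).
General solution: p = 1 + 2t, q = -28 - 5t for integer t.
3 ≤ 1 + 2t ≤ 35 gives t ∈ [1, 17], which is 17 values.

17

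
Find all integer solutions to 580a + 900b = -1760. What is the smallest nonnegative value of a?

gcd(900, 580):
  900 = 1×580 + 320
  580 = 1×320 + 260
  320 = 1×260 + 60
  260 = 4×60 + 20
  60 = 3×20
so gcd(900, 580) = 20.
20 divides -1760, so solutions exist.
Back-substitute for Bézout coefficients:
  20 = 260 - 4×60
  ... = 580×(14) + 900×(-9)
Scale by -1760/20 = -88: (a₀, b₀) = (-1232, 792).
General solution: a = -1232 + 45t, b = 792 - 29t for integer t.
a ≥ 0: smallest is -1232 mod 45 = 28 (at t = 28), with b = -20.

28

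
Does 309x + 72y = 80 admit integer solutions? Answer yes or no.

no

gcd(309, 72):
  309 = 4·72 + 21
  72 = 3·21 + 9
  21 = 2·9 + 3
  9 = 3·3
so gcd(309, 72) = 3.
3 does not divide 80 (remainder 2), so no integer solutions.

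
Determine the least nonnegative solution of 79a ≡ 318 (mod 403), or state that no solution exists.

305

gcd(403, 79) = 1  (403 = 5*79 + 8, 79 = 9*8 + 7, 8 = 1*7 + 1, 7 = 7*1).
1 divides 318, so solutions exist.
Back-substituting, 79*(-51) + 403*(10) = 1.
So 79*(-51) ≡ 1 (mod 403); multiply by 318: a ≡ -16218 (mod 403).
Smallest nonnegative: a = -16218 mod 403 = 305.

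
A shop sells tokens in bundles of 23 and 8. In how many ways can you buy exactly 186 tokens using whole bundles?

1

Need nonnegative integers with 23j + 8k = 186.
gcd(23, 8) = 1, and 23·(-1) + 8·(3) = 1.
So (j₀, k₀) = (-186, 558); general j = -186 + 8t, k = 558 - 23t.
j ≥ 0 ⇒ t ≥ 24; k ≥ 0 ⇒ t ≤ 24. That's 1 value of t.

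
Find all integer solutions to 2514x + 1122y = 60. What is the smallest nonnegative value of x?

gcd(2514, 1122):
  2514 = 2·1122 + 270
  1122 = 4·270 + 42
  270 = 6·42 + 18
  42 = 2·18 + 6
  18 = 3·6
so gcd(2514, 1122) = 6.
6 divides 60, so solutions exist.
Back-substitute for Bézout coefficients:
  6 = 42 - 2·18
  ... = 2514·(-54) + 1122·(121)
Scale by 60/6 = 10: (x₀, y₀) = (-540, 1210).
General solution: x = -540 + 187t, y = 1210 - 419t for integer t.
x ≥ 0: smallest is -540 mod 187 = 21 (at t = 3), with y = -47.

21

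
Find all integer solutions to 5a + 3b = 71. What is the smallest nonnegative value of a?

gcd(5, 3):
  5 = 1×3 + 2
  3 = 1×2 + 1
  2 = 2×1
so gcd(5, 3) = 1.
1 divides 71, so solutions exist.
Back-substitute for Bézout coefficients:
  1 = 3 - 1×2
  ... = 5×(-1) + 3×(2)
Scale by 71/1 = 71: (a₀, b₀) = (-71, 142).
General solution: a = -71 + 3t, b = 142 - 5t for integer t.
a ≥ 0: smallest is -71 mod 3 = 1 (at t = 24), with b = 22.

1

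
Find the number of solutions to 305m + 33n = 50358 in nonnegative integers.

6

gcd(305, 33) = 1.
By Bézout, 305*(-4) + 33*(37) = 1.
One solution: (0, 1526).
General: m = 0 + 33t, n = 1526 - 305t.
m ≥ 0 ⇒ t ≥ 0; n ≥ 0 ⇒ t ≤ 5. So t ∈ [0, 5]: 6 solutions.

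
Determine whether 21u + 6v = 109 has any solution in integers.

no

gcd(21, 6):
  21 = 3×6 + 3
  6 = 2×3
so gcd(21, 6) = 3.
3 does not divide 109 (remainder 1), so no integer solutions.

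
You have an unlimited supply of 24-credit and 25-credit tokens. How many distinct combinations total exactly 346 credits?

1

Need nonnegative integers with 24j + 25k = 346.
gcd(24, 25) = 1, and 24·(-1) + 25·(1) = 1.
So (j₀, k₀) = (-346, 346); general j = -346 + 25t, k = 346 - 24t.
j ≥ 0 ⇒ t ≥ 14; k ≥ 0 ⇒ t ≤ 14. That's 1 value of t.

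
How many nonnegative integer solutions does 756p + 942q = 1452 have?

gcd(942, 756) = 6.
By Bézout, 756*(-76) + 942*(61) = 6.
One solution: (134, -106).
General: p = 134 + 157t, q = -106 - 126t.
p ≥ 0 ⇒ t ≥ 0; q ≥ 0 ⇒ t ≤ -1. So t ∈ [0, -1]: 0 solutions.

0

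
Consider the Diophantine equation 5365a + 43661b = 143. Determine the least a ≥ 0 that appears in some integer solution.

gcd(43661, 5365):
  43661 = 8·5365 + 741
  5365 = 7·741 + 178
  741 = 4·178 + 29
  178 = 6·29 + 4
  29 = 7·4 + 1
  4 = 4·1
so gcd(43661, 5365) = 1.
1 divides 143, so solutions exist.
Back-substitute for Bézout coefficients:
  1 = 29 - 7·4
  ... = 5365·(-10547) + 43661·(1296)
Scale by 143/1 = 143: (a₀, b₀) = (-1508221, 185328).
General solution: a = -1508221 + 43661t, b = 185328 - 5365t for integer t.
a ≥ 0: smallest is -1508221 mod 43661 = 19914 (at t = 35), with b = -2447.

19914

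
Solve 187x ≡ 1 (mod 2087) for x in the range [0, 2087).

904

gcd(2087, 187):
  2087 = 11×187 + 30
  187 = 6×30 + 7
  30 = 4×7 + 2
  7 = 3×2 + 1
  2 = 2×1
so gcd(2087, 187) = 1.
Back-substitute for Bézout coefficients:
  1 = 7 - 3×2
  ... = 187×(904) + 2087×(-81)
So 187×904 ≡ 1 (mod 2087), and 904 mod 2087 = 904.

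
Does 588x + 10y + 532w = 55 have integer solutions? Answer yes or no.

gcd(588, 10) = 2  (588 = 58×10 + 8, 10 = 1×8 + 2, 8 = 4×2).
gcd(2, 532) = 2.
2 does not divide 55 (remainder 1), so no integer solutions.

no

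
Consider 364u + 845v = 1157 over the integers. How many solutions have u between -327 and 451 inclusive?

12

gcd(845, 364) = 13.
By Bézout, 364·(7) + 845·(-3) = 13.
Particular solution: (38, -15).
General solution: u = 38 + 65t, v = -15 - 28t for integer t.
-327 ≤ 38 + 65t ≤ 451 gives t ∈ [-5, 6], which is 12 values.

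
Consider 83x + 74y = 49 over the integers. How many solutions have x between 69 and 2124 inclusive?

gcd(83, 74) = 1  (83 = 1×74 + 9, 74 = 8×9 + 2, 9 = 4×2 + 1, 2 = 2×1).
Back-substituting, 83×(33) + 74×(-37) = 1.
Scale by 49: particular solution (1617, -1813); reduce x mod 74: (63, -70).
General solution: x = 63 + 74t, y = -70 - 83t for integer t.
69 ≤ 63 + 74t ≤ 2124 gives t ∈ [1, 27], which is 27 values.

27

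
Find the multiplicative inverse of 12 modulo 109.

gcd(109, 12) = 1.
By Bézout, 12*(-9) + 109*(1) = 1.
So 12*-9 ≡ 1 (mod 109), and -9 mod 109 = 100.

100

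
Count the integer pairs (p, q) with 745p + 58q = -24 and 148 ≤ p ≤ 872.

gcd(745, 58) = 1.
By Bézout, 745×(-13) + 58×(167) = 1.
Particular solution: (22, -283).
General solution: p = 22 + 58t, q = -283 - 745t for integer t.
148 ≤ 22 + 58t ≤ 872 gives t ∈ [3, 14], which is 12 values.

12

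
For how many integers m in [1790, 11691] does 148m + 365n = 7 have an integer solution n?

27

gcd(365, 148) = 1  (365 = 2·148 + 69, 148 = 2·69 + 10, 69 = 6·10 + 9, 10 = 1·9 + 1, 9 = 9·1).
Back-substituting, 148·(37) + 365·(-15) = 1.
Scale by 7: particular solution (259, -105); reduce m mod 365: (259, -105).
General solution: m = 259 + 365t, n = -105 - 148t for integer t.
1790 ≤ 259 + 365t ≤ 11691 gives t ∈ [5, 31], which is 27 values.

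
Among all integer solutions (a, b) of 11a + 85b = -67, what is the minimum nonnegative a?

48

gcd(85, 11):
  85 = 7·11 + 8
  11 = 1·8 + 3
  8 = 2·3 + 2
  3 = 1·2 + 1
  2 = 2·1
so gcd(85, 11) = 1.
1 divides -67, so solutions exist.
Back-substitute for Bézout coefficients:
  1 = 3 - 1·2
  ... = 11·(31) + 85·(-4)
Scale by -67/1 = -67: (a₀, b₀) = (-2077, 268).
General solution: a = -2077 + 85t, b = 268 - 11t for integer t.
a ≥ 0: smallest is -2077 mod 85 = 48 (at t = 25), with b = -7.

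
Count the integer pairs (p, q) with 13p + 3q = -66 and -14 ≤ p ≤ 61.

25

gcd(13, 3):
  13 = 4·3 + 1
  3 = 3·1
so gcd(13, 3) = 1.
Back-substitute for Bézout coefficients:
  1 = 13 - 4·3
  ... = 13·(1) + 3·(-4)
Scale by -66: particular solution (-66, 264); reduce p mod 3: (0, -22).
General solution: p = 0 + 3t, q = -22 - 13t for integer t.
-14 ≤ 0 + 3t ≤ 61 gives t ∈ [-4, 20], which is 25 values.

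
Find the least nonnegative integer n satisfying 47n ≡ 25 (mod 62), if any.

gcd(62, 47) = 1  (62 = 1·47 + 15, 47 = 3·15 + 2, 15 = 7·2 + 1, 2 = 2·1).
1 divides 25, so solutions exist.
Back-substituting, 47·(-29) + 62·(22) = 1.
So 47·(-29) ≡ 1 (mod 62); multiply by 25: n ≡ -725 (mod 62).
Smallest nonnegative: n = -725 mod 62 = 19.

19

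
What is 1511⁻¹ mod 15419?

gcd(15419, 1511) = 1.
By Bézout, 1511·(-4990) + 15419·(489) = 1.
So 1511·-4990 ≡ 1 (mod 15419), and -4990 mod 15419 = 10429.

10429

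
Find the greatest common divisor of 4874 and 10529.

1

gcd(10529, 4874) = 1  (10529 = 2·4874 + 781, 4874 = 6·781 + 188, 781 = 4·188 + 29, 188 = 6·29 + 14, 29 = 2·14 + 1, 14 = 14·1).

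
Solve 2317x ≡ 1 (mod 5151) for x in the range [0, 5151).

2710

gcd(5151, 2317) = 1.
By Bézout, 2317*(-2441) + 5151*(1098) = 1.
So 2317*-2441 ≡ 1 (mod 5151), and -2441 mod 5151 = 2710.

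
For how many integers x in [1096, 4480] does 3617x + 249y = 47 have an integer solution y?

14

gcd(3617, 249):
  3617 = 14*249 + 131
  249 = 1*131 + 118
  131 = 1*118 + 13
  118 = 9*13 + 1
  13 = 13*1
so gcd(3617, 249) = 1.
Back-substitute for Bézout coefficients:
  1 = 118 - 9*13
  ... = 3617*(-19) + 249*(276)
Scale by 47: particular solution (-893, 12972); reduce x mod 249: (103, -1496).
General solution: x = 103 + 249t, y = -1496 - 3617t for integer t.
1096 ≤ 103 + 249t ≤ 4480 gives t ∈ [4, 17], which is 14 values.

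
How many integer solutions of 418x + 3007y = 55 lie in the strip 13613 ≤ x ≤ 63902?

17

gcd(3007, 418):
  3007 = 7·418 + 81
  418 = 5·81 + 13
  81 = 6·13 + 3
  13 = 4·3 + 1
  3 = 3·1
so gcd(3007, 418) = 1.
Back-substitute for Bézout coefficients:
  1 = 13 - 4·3
  ... = 418·(928) + 3007·(-129)
Scale by 55: particular solution (51040, -7095); reduce x mod 3007: (2928, -407).
General solution: x = 2928 + 3007t, y = -407 - 418t for integer t.
13613 ≤ 2928 + 3007t ≤ 63902 gives t ∈ [4, 20], which is 17 values.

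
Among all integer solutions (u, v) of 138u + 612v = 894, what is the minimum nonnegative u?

gcd(612, 138):
  612 = 4*138 + 60
  138 = 2*60 + 18
  60 = 3*18 + 6
  18 = 3*6
so gcd(612, 138) = 6.
6 divides 894, so solutions exist.
Back-substitute for Bézout coefficients:
  6 = 60 - 3*18
  ... = 138*(-31) + 612*(7)
Scale by 894/6 = 149: (u₀, v₀) = (-4619, 1043).
General solution: u = -4619 + 102t, v = 1043 - 23t for integer t.
u ≥ 0: smallest is -4619 mod 102 = 73 (at t = 46), with v = -15.

73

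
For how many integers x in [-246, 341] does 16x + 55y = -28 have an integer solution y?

gcd(55, 16) = 1.
By Bézout, 16*(-24) + 55*(7) = 1.
Particular solution: (12, -4).
General solution: x = 12 + 55t, y = -4 - 16t for integer t.
-246 ≤ 12 + 55t ≤ 341 gives t ∈ [-4, 5], which is 10 values.

10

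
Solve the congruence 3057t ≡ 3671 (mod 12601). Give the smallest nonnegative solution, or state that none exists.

gcd(12601, 3057) = 1.
1 divides 3671, so solutions exist.
By Bézout, 3057·(1554) + 12601·(-377) = 1.
So 3057·(1554) ≡ 1 (mod 12601); multiply by 3671: t ≡ 5704734 (mod 12601).
Smallest nonnegative: t = 5704734 mod 12601 = 9082.

9082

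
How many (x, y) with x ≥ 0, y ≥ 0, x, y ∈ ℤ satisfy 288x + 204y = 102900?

21

gcd(288, 204) = 12  (288 = 1×204 + 84, 204 = 2×84 + 36, 84 = 2×36 + 12, 36 = 3×12).
Back-substituting, 288×(5) + 204×(-7) = 12.
Scale by 8575: one solution is (42875, -60025). Reduce x mod 17: (1, 503).
General: x = 1 + 17t, y = 503 - 24t.
x ≥ 0 ⇒ t ≥ 0; y ≥ 0 ⇒ t ≤ 20. So t ∈ [0, 20]: 21 solutions.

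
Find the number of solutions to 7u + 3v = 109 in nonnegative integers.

gcd(7, 3) = 1  (7 = 2·3 + 1, 3 = 3·1).
Back-substituting, 7·(1) + 3·(-2) = 1.
Scale by 109: one solution is (109, -218). Reduce u mod 3: (1, 34).
General: u = 1 + 3t, v = 34 - 7t.
u ≥ 0 ⇒ t ≥ 0; v ≥ 0 ⇒ t ≤ 4. So t ∈ [0, 4]: 5 solutions.

5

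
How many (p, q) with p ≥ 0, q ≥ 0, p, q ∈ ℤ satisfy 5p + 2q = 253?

gcd(5, 2):
  5 = 2·2 + 1
  2 = 2·1
so gcd(5, 2) = 1.
Back-substitute for Bézout coefficients:
  1 = 5 - 2·2
  ... = 5·(1) + 2·(-2)
Scale by 253: one solution is (253, -506). Reduce p mod 2: (1, 124).
General: p = 1 + 2t, q = 124 - 5t.
p ≥ 0 ⇒ t ≥ 0; q ≥ 0 ⇒ t ≤ 24. So t ∈ [0, 24]: 25 solutions.

25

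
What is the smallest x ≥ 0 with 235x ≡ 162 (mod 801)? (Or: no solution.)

gcd(801, 235) = 1.
1 divides 162, so solutions exist.
By Bézout, 235*(-242) + 801*(71) = 1.
So 235*(-242) ≡ 1 (mod 801); multiply by 162: x ≡ -39204 (mod 801).
Smallest nonnegative: x = -39204 mod 801 = 45.

45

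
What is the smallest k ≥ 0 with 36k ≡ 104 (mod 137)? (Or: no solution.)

79

gcd(137, 36) = 1.
1 divides 104, so solutions exist.
By Bézout, 36*(-19) + 137*(5) = 1.
So 36*(-19) ≡ 1 (mod 137); multiply by 104: k ≡ -1976 (mod 137).
Smallest nonnegative: k = -1976 mod 137 = 79.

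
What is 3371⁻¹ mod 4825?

4231

gcd(4825, 3371):
  4825 = 1×3371 + 1454
  3371 = 2×1454 + 463
  1454 = 3×463 + 65
  463 = 7×65 + 8
  65 = 8×8 + 1
  8 = 8×1
so gcd(4825, 3371) = 1.
Back-substitute for Bézout coefficients:
  1 = 65 - 8×8
  ... = 3371×(-594) + 4825×(415)
So 3371×-594 ≡ 1 (mod 4825), and -594 mod 4825 = 4231.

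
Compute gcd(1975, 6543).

1

gcd(6543, 1975):
  6543 = 3×1975 + 618
  1975 = 3×618 + 121
  618 = 5×121 + 13
  121 = 9×13 + 4
  13 = 3×4 + 1
  4 = 4×1
so gcd(6543, 1975) = 1.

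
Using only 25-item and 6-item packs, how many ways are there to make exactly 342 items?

Need nonnegative integers with 25j + 6k = 342.
gcd(25, 6) = 1, and 25·(1) + 6·(-4) = 1.
So (j₀, k₀) = (342, -1368); general j = 342 + 6t, k = -1368 - 25t.
j ≥ 0 ⇒ t ≥ -57; k ≥ 0 ⇒ t ≤ -55. That's 3 values of t.

3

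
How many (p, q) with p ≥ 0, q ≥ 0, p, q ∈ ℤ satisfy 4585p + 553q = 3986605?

gcd(4585, 553) = 7  (4585 = 8×553 + 161, 553 = 3×161 + 70, 161 = 2×70 + 21, 70 = 3×21 + 7, 21 = 3×7).
Back-substituting, 4585×(-24) + 553×(199) = 7.
Scale by 569515: one solution is (-13668360, 113333485). Reduce p mod 79: (62, 6695).
General: p = 62 + 79t, q = 6695 - 655t.
p ≥ 0 ⇒ t ≥ 0; q ≥ 0 ⇒ t ≤ 10. So t ∈ [0, 10]: 11 solutions.

11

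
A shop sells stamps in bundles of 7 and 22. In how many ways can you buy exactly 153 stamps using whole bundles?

Need nonnegative integers with 7j + 22k = 153.
gcd(7, 22) = 1, and 7·(-3) + 22·(1) = 1.
So (j₀, k₀) = (-459, 153); general j = -459 + 22t, k = 153 - 7t.
j ≥ 0 ⇒ t ≥ 21; k ≥ 0 ⇒ t ≤ 21. That's 1 value of t.

1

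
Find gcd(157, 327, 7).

1

gcd(327, 157) = 1.
gcd(1, 7) = 1.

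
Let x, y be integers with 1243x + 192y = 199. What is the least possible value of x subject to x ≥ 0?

133

gcd(1243, 192) = 1  (1243 = 6×192 + 91, 192 = 2×91 + 10, 91 = 9×10 + 1, 10 = 10×1).
1 divides 199, so solutions exist.
Back-substituting, 1243×(19) + 192×(-123) = 1.
Scale by 199/1 = 199: (x₀, y₀) = (3781, -24477).
General solution: x = 3781 + 192t, y = -24477 - 1243t for integer t.
x ≥ 0: smallest is 3781 mod 192 = 133 (at t = -19), with y = -860.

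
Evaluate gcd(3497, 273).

13

gcd(3497, 273):
  3497 = 12×273 + 221
  273 = 1×221 + 52
  221 = 4×52 + 13
  52 = 4×13
so gcd(3497, 273) = 13.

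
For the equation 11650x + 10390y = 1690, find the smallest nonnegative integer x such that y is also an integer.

191

gcd(11650, 10390) = 10.
10 divides 1690, so solutions exist.
By Bézout, 11650×(-503) + 10390×(564) = 10.
Scale by 1690/10 = 169: (x₀, y₀) = (-85007, 95316).
General solution: x = -85007 + 1039t, y = 95316 - 1165t for integer t.
x ≥ 0: smallest is -85007 mod 1039 = 191 (at t = 82), with y = -214.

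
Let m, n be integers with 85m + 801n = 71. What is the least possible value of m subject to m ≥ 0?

gcd(801, 85) = 1.
1 divides 71, so solutions exist.
By Bézout, 85*(-245) + 801*(26) = 1.
Scale by 71/1 = 71: (m₀, n₀) = (-17395, 1846).
General solution: m = -17395 + 801t, n = 1846 - 85t for integer t.
m ≥ 0: smallest is -17395 mod 801 = 227 (at t = 22), with n = -24.

227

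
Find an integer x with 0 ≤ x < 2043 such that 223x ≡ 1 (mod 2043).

gcd(2043, 223) = 1  (2043 = 9·223 + 36, 223 = 6·36 + 7, 36 = 5·7 + 1, 7 = 7·1).
Back-substituting, 223·(-284) + 2043·(31) = 1.
So 223·-284 ≡ 1 (mod 2043), and -284 mod 2043 = 1759.

1759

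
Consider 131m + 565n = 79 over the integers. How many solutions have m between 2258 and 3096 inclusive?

gcd(565, 131) = 1.
By Bézout, 131×(-69) + 565×(16) = 1.
Particular solution: (199, -46).
General solution: m = 199 + 565t, n = -46 - 131t for integer t.
2258 ≤ 199 + 565t ≤ 3096 gives t ∈ [4, 5], which is 2 values.

2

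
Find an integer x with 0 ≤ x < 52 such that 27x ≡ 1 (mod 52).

27

gcd(52, 27) = 1  (52 = 1·27 + 25, 27 = 1·25 + 2, 25 = 12·2 + 1, 2 = 2·1).
Back-substituting, 27·(-25) + 52·(13) = 1.
So 27·-25 ≡ 1 (mod 52), and -25 mod 52 = 27.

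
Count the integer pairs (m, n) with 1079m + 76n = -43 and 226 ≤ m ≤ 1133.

gcd(1079, 76) = 1  (1079 = 14*76 + 15, 76 = 5*15 + 1, 15 = 15*1).
Back-substituting, 1079*(-5) + 76*(71) = 1.
Scale by -43: particular solution (215, -3053); reduce m mod 76: (63, -895).
General solution: m = 63 + 76t, n = -895 - 1079t for integer t.
226 ≤ 63 + 76t ≤ 1133 gives t ∈ [3, 14], which is 12 values.

12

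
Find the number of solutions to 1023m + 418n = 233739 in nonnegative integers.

6

gcd(1023, 418) = 11.
By Bézout, 1023·(9) + 418·(-22) = 11.
One solution: (25, 498).
General: m = 25 + 38t, n = 498 - 93t.
m ≥ 0 ⇒ t ≥ 0; n ≥ 0 ⇒ t ≤ 5. So t ∈ [0, 5]: 6 solutions.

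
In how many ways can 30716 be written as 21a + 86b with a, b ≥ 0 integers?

gcd(86, 21):
  86 = 4*21 + 2
  21 = 10*2 + 1
  2 = 2*1
so gcd(86, 21) = 1.
Back-substitute for Bézout coefficients:
  1 = 21 - 10*2
  ... = 21*(41) + 86*(-10)
Scale by 30716: one solution is (1259356, -307160). Reduce a mod 86: (58, 343).
General: a = 58 + 86t, b = 343 - 21t.
a ≥ 0 ⇒ t ≥ 0; b ≥ 0 ⇒ t ≤ 16. So t ∈ [0, 16]: 17 solutions.

17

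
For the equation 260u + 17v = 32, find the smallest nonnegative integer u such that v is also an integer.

gcd(260, 17) = 1  (260 = 15×17 + 5, 17 = 3×5 + 2, 5 = 2×2 + 1, 2 = 2×1).
1 divides 32, so solutions exist.
Back-substituting, 260×(7) + 17×(-107) = 1.
Scale by 32/1 = 32: (u₀, v₀) = (224, -3424).
General solution: u = 224 + 17t, v = -3424 - 260t for integer t.
u ≥ 0: smallest is 224 mod 17 = 3 (at t = -13), with v = -44.

3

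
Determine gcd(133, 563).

gcd(563, 133) = 1  (563 = 4*133 + 31, 133 = 4*31 + 9, 31 = 3*9 + 4, 9 = 2*4 + 1, 4 = 4*1).

1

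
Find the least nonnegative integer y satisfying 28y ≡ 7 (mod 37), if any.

28

gcd(37, 28):
  37 = 1*28 + 9
  28 = 3*9 + 1
  9 = 9*1
so gcd(37, 28) = 1.
1 divides 7, so solutions exist.
Back-substitute for Bézout coefficients:
  1 = 28 - 3*9
  ... = 28*(4) + 37*(-3)
So 28*(4) ≡ 1 (mod 37); multiply by 7: y ≡ 28 (mod 37).
Smallest nonnegative: y = 28 mod 37 = 28.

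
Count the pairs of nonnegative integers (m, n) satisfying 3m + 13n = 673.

gcd(13, 3):
  13 = 4×3 + 1
  3 = 3×1
so gcd(13, 3) = 1.
Back-substitute for Bézout coefficients:
  1 = 13 - 4×3
  ... = 3×(-4) + 13×(1)
Scale by 673: one solution is (-2692, 673). Reduce m mod 13: (12, 49).
General: m = 12 + 13t, n = 49 - 3t.
m ≥ 0 ⇒ t ≥ 0; n ≥ 0 ⇒ t ≤ 16. So t ∈ [0, 16]: 17 solutions.

17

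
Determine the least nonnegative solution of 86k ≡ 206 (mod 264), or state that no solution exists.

gcd(264, 86):
  264 = 3·86 + 6
  86 = 14·6 + 2
  6 = 3·2
so gcd(264, 86) = 2.
2 divides 206, so solutions exist.
Back-substitute for Bézout coefficients:
  2 = 86 - 14·6
  ... = 86·(43) + 264·(-14)
So 86·(43) ≡ 2 (mod 264); multiply by 103: k ≡ 4429 (mod 132).
Smallest nonnegative: k = 4429 mod 132 = 73.

73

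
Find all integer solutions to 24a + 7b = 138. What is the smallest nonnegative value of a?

gcd(24, 7) = 1  (24 = 3×7 + 3, 7 = 2×3 + 1, 3 = 3×1).
1 divides 138, so solutions exist.
Back-substituting, 24×(-2) + 7×(7) = 1.
Scale by 138/1 = 138: (a₀, b₀) = (-276, 966).
General solution: a = -276 + 7t, b = 966 - 24t for integer t.
a ≥ 0: smallest is -276 mod 7 = 4 (at t = 40), with b = 6.

4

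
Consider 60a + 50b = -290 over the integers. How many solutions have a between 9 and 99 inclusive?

18

gcd(60, 50):
  60 = 1*50 + 10
  50 = 5*10
so gcd(60, 50) = 10.
Back-substitute for Bézout coefficients:
  10 = 60 - 1*50
  ... = 60*(1) + 50*(-1)
Scale by -29: particular solution (-29, 29); reduce a mod 5: (1, -7).
General solution: a = 1 + 5t, b = -7 - 6t for integer t.
9 ≤ 1 + 5t ≤ 99 gives t ∈ [2, 19], which is 18 values.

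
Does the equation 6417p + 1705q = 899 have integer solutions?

yes

gcd(6417, 1705) = 31  (6417 = 3×1705 + 1302, 1705 = 1×1302 + 403, 1302 = 3×403 + 93, 403 = 4×93 + 31, 93 = 3×31).
31 divides 899, so integer solutions exist.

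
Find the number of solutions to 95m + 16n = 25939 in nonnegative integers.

gcd(95, 16) = 1.
By Bézout, 95*(-1) + 16*(6) = 1.
One solution: (13, 1544).
General: m = 13 + 16t, n = 1544 - 95t.
m ≥ 0 ⇒ t ≥ 0; n ≥ 0 ⇒ t ≤ 16. So t ∈ [0, 16]: 17 solutions.

17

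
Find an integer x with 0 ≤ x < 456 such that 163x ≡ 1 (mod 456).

235

gcd(456, 163) = 1.
By Bézout, 163×(-221) + 456×(79) = 1.
So 163×-221 ≡ 1 (mod 456), and -221 mod 456 = 235.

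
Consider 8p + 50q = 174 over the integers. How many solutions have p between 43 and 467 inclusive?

17

gcd(50, 8):
  50 = 6*8 + 2
  8 = 4*2
so gcd(50, 8) = 2.
Back-substitute for Bézout coefficients:
  2 = 50 - 6*8
  ... = 8*(-6) + 50*(1)
Scale by 87: particular solution (-522, 87); reduce p mod 25: (3, 3).
General solution: p = 3 + 25t, q = 3 - 4t for integer t.
43 ≤ 3 + 25t ≤ 467 gives t ∈ [2, 18], which is 17 values.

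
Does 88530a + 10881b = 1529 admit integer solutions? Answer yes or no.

gcd(88530, 10881) = 39  (88530 = 8*10881 + 1482, 10881 = 7*1482 + 507, 1482 = 2*507 + 468, 507 = 1*468 + 39, 468 = 12*39).
39 does not divide 1529 (remainder 8), so no integer solutions.

no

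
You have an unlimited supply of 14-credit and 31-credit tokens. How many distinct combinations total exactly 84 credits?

Need nonnegative integers with 14j + 31k = 84.
gcd(14, 31) = 1, and 14·(-11) + 31·(5) = 1.
So (j₀, k₀) = (-924, 420); general j = -924 + 31t, k = 420 - 14t.
j ≥ 0 ⇒ t ≥ 30; k ≥ 0 ⇒ t ≤ 30. That's 1 value of t.

1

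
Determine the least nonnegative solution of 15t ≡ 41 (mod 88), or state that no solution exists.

79

gcd(88, 15) = 1.
1 divides 41, so solutions exist.
By Bézout, 15*(-41) + 88*(7) = 1.
So 15*(-41) ≡ 1 (mod 88); multiply by 41: t ≡ -1681 (mod 88).
Smallest nonnegative: t = -1681 mod 88 = 79.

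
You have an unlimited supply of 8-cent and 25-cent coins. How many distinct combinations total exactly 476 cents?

Need nonnegative integers with 8j + 25k = 476.
gcd(8, 25) = 1, and 8·(-3) + 25·(1) = 1.
So (j₀, k₀) = (-1428, 476); general j = -1428 + 25t, k = 476 - 8t.
j ≥ 0 ⇒ t ≥ 58; k ≥ 0 ⇒ t ≤ 59. That's 2 values of t.

2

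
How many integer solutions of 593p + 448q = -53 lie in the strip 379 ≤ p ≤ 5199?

11

gcd(593, 448):
  593 = 1×448 + 145
  448 = 3×145 + 13
  145 = 11×13 + 2
  13 = 6×2 + 1
  2 = 2×1
so gcd(593, 448) = 1.
Back-substitute for Bézout coefficients:
  1 = 13 - 6×2
  ... = 593×(-207) + 448×(274)
Scale by -53: particular solution (10971, -14522); reduce p mod 448: (219, -290).
General solution: p = 219 + 448t, q = -290 - 593t for integer t.
379 ≤ 219 + 448t ≤ 5199 gives t ∈ [1, 11], which is 11 values.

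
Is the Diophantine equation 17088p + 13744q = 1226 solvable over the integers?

gcd(17088, 13744) = 16  (17088 = 1×13744 + 3344, 13744 = 4×3344 + 368, 3344 = 9×368 + 32, 368 = 11×32 + 16, 32 = 2×16).
16 does not divide 1226 (remainder 10), so no integer solutions.

no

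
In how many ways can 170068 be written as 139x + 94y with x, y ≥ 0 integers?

13

gcd(139, 94):
  139 = 1·94 + 45
  94 = 2·45 + 4
  45 = 11·4 + 1
  4 = 4·1
so gcd(139, 94) = 1.
Back-substitute for Bézout coefficients:
  1 = 45 - 11·4
  ... = 139·(23) + 94·(-34)
Scale by 170068: one solution is (3911564, -5782312). Reduce x mod 94: (36, 1756).
General: x = 36 + 94t, y = 1756 - 139t.
x ≥ 0 ⇒ t ≥ 0; y ≥ 0 ⇒ t ≤ 12. So t ∈ [0, 12]: 13 solutions.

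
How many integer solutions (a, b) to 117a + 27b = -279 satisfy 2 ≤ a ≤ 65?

gcd(117, 27) = 9.
By Bézout, 117·(1) + 27·(-4) = 9.
Particular solution: (2, -19).
General solution: a = 2 + 3t, b = -19 - 13t for integer t.
2 ≤ 2 + 3t ≤ 65 gives t ∈ [0, 21], which is 22 values.

22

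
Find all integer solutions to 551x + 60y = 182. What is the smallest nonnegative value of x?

gcd(551, 60):
  551 = 9×60 + 11
  60 = 5×11 + 5
  11 = 2×5 + 1
  5 = 5×1
so gcd(551, 60) = 1.
1 divides 182, so solutions exist.
Back-substitute for Bézout coefficients:
  1 = 11 - 2×5
  ... = 551×(11) + 60×(-101)
Scale by 182/1 = 182: (x₀, y₀) = (2002, -18382).
General solution: x = 2002 + 60t, y = -18382 - 551t for integer t.
x ≥ 0: smallest is 2002 mod 60 = 22 (at t = -33), with y = -199.

22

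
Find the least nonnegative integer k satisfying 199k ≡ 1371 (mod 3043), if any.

gcd(3043, 199) = 1  (3043 = 15×199 + 58, 199 = 3×58 + 25, 58 = 2×25 + 8, 25 = 3×8 + 1, 8 = 8×1).
1 divides 1371, so solutions exist.
Back-substituting, 199×(367) + 3043×(-24) = 1.
So 199×(367) ≡ 1 (mod 3043); multiply by 1371: k ≡ 503157 (mod 3043).
Smallest nonnegative: k = 503157 mod 3043 = 1062.

1062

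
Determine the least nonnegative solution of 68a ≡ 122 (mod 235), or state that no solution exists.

gcd(235, 68) = 1  (235 = 3·68 + 31, 68 = 2·31 + 6, 31 = 5·6 + 1, 6 = 6·1).
1 divides 122, so solutions exist.
Back-substituting, 68·(-38) + 235·(11) = 1.
So 68·(-38) ≡ 1 (mod 235); multiply by 122: a ≡ -4636 (mod 235).
Smallest nonnegative: a = -4636 mod 235 = 64.

64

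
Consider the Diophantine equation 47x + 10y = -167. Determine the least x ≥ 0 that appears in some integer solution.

9

gcd(47, 10):
  47 = 4·10 + 7
  10 = 1·7 + 3
  7 = 2·3 + 1
  3 = 3·1
so gcd(47, 10) = 1.
1 divides -167, so solutions exist.
Back-substitute for Bézout coefficients:
  1 = 7 - 2·3
  ... = 47·(3) + 10·(-14)
Scale by -167/1 = -167: (x₀, y₀) = (-501, 2338).
General solution: x = -501 + 10t, y = 2338 - 47t for integer t.
x ≥ 0: smallest is -501 mod 10 = 9 (at t = 51), with y = -59.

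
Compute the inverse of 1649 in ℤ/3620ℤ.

3249

gcd(3620, 1649) = 1  (3620 = 2·1649 + 322, 1649 = 5·322 + 39, 322 = 8·39 + 10, 39 = 3·10 + 9, 10 = 1·9 + 1, 9 = 9·1).
Back-substituting, 1649·(-371) + 3620·(169) = 1.
So 1649·-371 ≡ 1 (mod 3620), and -371 mod 3620 = 3249.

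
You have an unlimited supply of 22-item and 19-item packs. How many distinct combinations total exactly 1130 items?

Need nonnegative integers with 22j + 19k = 1130.
gcd(22, 19) = 1, and 22·(-6) + 19·(7) = 1.
So (j₀, k₀) = (-6780, 7910); general j = -6780 + 19t, k = 7910 - 22t.
j ≥ 0 ⇒ t ≥ 357; k ≥ 0 ⇒ t ≤ 359. That's 3 values of t.

3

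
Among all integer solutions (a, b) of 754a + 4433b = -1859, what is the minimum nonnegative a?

121

gcd(4433, 754):
  4433 = 5×754 + 663
  754 = 1×663 + 91
  663 = 7×91 + 26
  91 = 3×26 + 13
  26 = 2×13
so gcd(4433, 754) = 13.
13 divides -1859, so solutions exist.
Back-substitute for Bézout coefficients:
  13 = 91 - 3×26
  ... = 754×(147) + 4433×(-25)
Scale by -1859/13 = -143: (a₀, b₀) = (-21021, 3575).
General solution: a = -21021 + 341t, b = 3575 - 58t for integer t.
a ≥ 0: smallest is -21021 mod 341 = 121 (at t = 62), with b = -21.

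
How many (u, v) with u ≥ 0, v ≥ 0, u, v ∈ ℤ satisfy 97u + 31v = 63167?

21

gcd(97, 31) = 1  (97 = 3·31 + 4, 31 = 7·4 + 3, 4 = 1·3 + 1, 3 = 3·1).
Back-substituting, 97·(8) + 31·(-25) = 1.
Scale by 63167: one solution is (505336, -1579175). Reduce u mod 31: (5, 2022).
General: u = 5 + 31t, v = 2022 - 97t.
u ≥ 0 ⇒ t ≥ 0; v ≥ 0 ⇒ t ≤ 20. So t ∈ [0, 20]: 21 solutions.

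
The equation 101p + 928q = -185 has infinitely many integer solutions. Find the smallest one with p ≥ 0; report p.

283

gcd(928, 101):
  928 = 9×101 + 19
  101 = 5×19 + 6
  19 = 3×6 + 1
  6 = 6×1
so gcd(928, 101) = 1.
1 divides -185, so solutions exist.
Back-substitute for Bézout coefficients:
  1 = 19 - 3×6
  ... = 101×(-147) + 928×(16)
Scale by -185/1 = -185: (p₀, q₀) = (27195, -2960).
General solution: p = 27195 + 928t, q = -2960 - 101t for integer t.
p ≥ 0: smallest is 27195 mod 928 = 283 (at t = -29), with q = -31.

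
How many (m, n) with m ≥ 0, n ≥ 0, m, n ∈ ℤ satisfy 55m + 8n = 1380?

3

gcd(55, 8) = 1.
By Bézout, 55*(-1) + 8*(7) = 1.
One solution: (4, 145).
General: m = 4 + 8t, n = 145 - 55t.
m ≥ 0 ⇒ t ≥ 0; n ≥ 0 ⇒ t ≤ 2. So t ∈ [0, 2]: 3 solutions.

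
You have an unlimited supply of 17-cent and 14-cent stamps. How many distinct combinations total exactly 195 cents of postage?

1

Need nonnegative integers with 17j + 14k = 195.
gcd(17, 14) = 1, and 17·(5) + 14·(-6) = 1.
So (j₀, k₀) = (975, -1170); general j = 975 + 14t, k = -1170 - 17t.
j ≥ 0 ⇒ t ≥ -69; k ≥ 0 ⇒ t ≤ -69. That's 1 value of t.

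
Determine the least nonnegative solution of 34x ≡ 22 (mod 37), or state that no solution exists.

gcd(37, 34):
  37 = 1·34 + 3
  34 = 11·3 + 1
  3 = 3·1
so gcd(37, 34) = 1.
1 divides 22, so solutions exist.
Back-substitute for Bézout coefficients:
  1 = 34 - 11·3
  ... = 34·(12) + 37·(-11)
So 34·(12) ≡ 1 (mod 37); multiply by 22: x ≡ 264 (mod 37).
Smallest nonnegative: x = 264 mod 37 = 5.

5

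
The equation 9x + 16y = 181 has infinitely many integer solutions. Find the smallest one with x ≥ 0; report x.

gcd(16, 9):
  16 = 1×9 + 7
  9 = 1×7 + 2
  7 = 3×2 + 1
  2 = 2×1
so gcd(16, 9) = 1.
1 divides 181, so solutions exist.
Back-substitute for Bézout coefficients:
  1 = 7 - 3×2
  ... = 9×(-7) + 16×(4)
Scale by 181/1 = 181: (x₀, y₀) = (-1267, 724).
General solution: x = -1267 + 16t, y = 724 - 9t for integer t.
x ≥ 0: smallest is -1267 mod 16 = 13 (at t = 80), with y = 4.

13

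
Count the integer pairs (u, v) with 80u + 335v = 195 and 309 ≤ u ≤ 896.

gcd(335, 80) = 5.
By Bézout, 80*(21) + 335*(-5) = 5.
Particular solution: (15, -3).
General solution: u = 15 + 67t, v = -3 - 16t for integer t.
309 ≤ 15 + 67t ≤ 896 gives t ∈ [5, 13], which is 9 values.

9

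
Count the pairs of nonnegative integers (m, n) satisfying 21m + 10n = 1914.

9

gcd(21, 10) = 1.
By Bézout, 21×(1) + 10×(-2) = 1.
One solution: (4, 183).
General: m = 4 + 10t, n = 183 - 21t.
m ≥ 0 ⇒ t ≥ 0; n ≥ 0 ⇒ t ≤ 8. So t ∈ [0, 8]: 9 solutions.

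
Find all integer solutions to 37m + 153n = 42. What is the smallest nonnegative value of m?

gcd(153, 37) = 1  (153 = 4·37 + 5, 37 = 7·5 + 2, 5 = 2·2 + 1, 2 = 2·1).
1 divides 42, so solutions exist.
Back-substituting, 37·(-62) + 153·(15) = 1.
Scale by 42/1 = 42: (m₀, n₀) = (-2604, 630).
General solution: m = -2604 + 153t, n = 630 - 37t for integer t.
m ≥ 0: smallest is -2604 mod 153 = 150 (at t = 18), with n = -36.

150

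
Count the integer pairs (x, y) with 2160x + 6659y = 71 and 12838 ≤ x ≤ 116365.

16

gcd(6659, 2160) = 1  (6659 = 3×2160 + 179, 2160 = 12×179 + 12, 179 = 14×12 + 11, 12 = 1×11 + 1, 11 = 11×1).
Back-substituting, 2160×(558) + 6659×(-181) = 1.
Scale by 71: particular solution (39618, -12851); reduce x mod 6659: (6323, -2051).
General solution: x = 6323 + 6659t, y = -2051 - 2160t for integer t.
12838 ≤ 6323 + 6659t ≤ 116365 gives t ∈ [1, 16], which is 16 values.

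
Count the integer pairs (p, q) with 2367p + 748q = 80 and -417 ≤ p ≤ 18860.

gcd(2367, 748):
  2367 = 3*748 + 123
  748 = 6*123 + 10
  123 = 12*10 + 3
  10 = 3*3 + 1
  3 = 3*1
so gcd(2367, 748) = 1.
Back-substitute for Bézout coefficients:
  1 = 10 - 3*3
  ... = 2367*(-225) + 748*(712)
Scale by 80: particular solution (-18000, 56960); reduce p mod 748: (700, -2215).
General solution: p = 700 + 748t, q = -2215 - 2367t for integer t.
-417 ≤ 700 + 748t ≤ 18860 gives t ∈ [-1, 24], which is 26 values.

26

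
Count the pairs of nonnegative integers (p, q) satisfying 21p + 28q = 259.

gcd(28, 21) = 7  (28 = 1×21 + 7, 21 = 3×7).
Back-substituting, 21×(-1) + 28×(1) = 7.
Scale by 37: one solution is (-37, 37). Reduce p mod 4: (3, 7).
General: p = 3 + 4t, q = 7 - 3t.
p ≥ 0 ⇒ t ≥ 0; q ≥ 0 ⇒ t ≤ 2. So t ∈ [0, 2]: 3 solutions.

3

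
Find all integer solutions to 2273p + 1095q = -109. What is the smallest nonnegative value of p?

157

gcd(2273, 1095):
  2273 = 2*1095 + 83
  1095 = 13*83 + 16
  83 = 5*16 + 3
  16 = 5*3 + 1
  3 = 3*1
so gcd(2273, 1095) = 1.
1 divides -109, so solutions exist.
Back-substitute for Bézout coefficients:
  1 = 16 - 5*3
  ... = 2273*(-343) + 1095*(712)
Scale by -109/1 = -109: (p₀, q₀) = (37387, -77608).
General solution: p = 37387 + 1095t, q = -77608 - 2273t for integer t.
p ≥ 0: smallest is 37387 mod 1095 = 157 (at t = -34), with q = -326.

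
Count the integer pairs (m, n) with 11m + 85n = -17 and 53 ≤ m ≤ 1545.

gcd(85, 11):
  85 = 7×11 + 8
  11 = 1×8 + 3
  8 = 2×3 + 2
  3 = 1×2 + 1
  2 = 2×1
so gcd(85, 11) = 1.
Back-substitute for Bézout coefficients:
  1 = 3 - 1×2
  ... = 11×(31) + 85×(-4)
Scale by -17: particular solution (-527, 68); reduce m mod 85: (68, -9).
General solution: m = 68 + 85t, n = -9 - 11t for integer t.
53 ≤ 68 + 85t ≤ 1545 gives t ∈ [0, 17], which is 18 values.

18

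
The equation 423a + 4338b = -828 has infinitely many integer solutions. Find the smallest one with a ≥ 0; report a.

gcd(4338, 423) = 9.
9 divides -828, so solutions exist.
By Bézout, 423*(-41) + 4338*(4) = 9.
Scale by -828/9 = -92: (a₀, b₀) = (3772, -368).
General solution: a = 3772 + 482t, b = -368 - 47t for integer t.
a ≥ 0: smallest is 3772 mod 482 = 398 (at t = -7), with b = -39.

398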